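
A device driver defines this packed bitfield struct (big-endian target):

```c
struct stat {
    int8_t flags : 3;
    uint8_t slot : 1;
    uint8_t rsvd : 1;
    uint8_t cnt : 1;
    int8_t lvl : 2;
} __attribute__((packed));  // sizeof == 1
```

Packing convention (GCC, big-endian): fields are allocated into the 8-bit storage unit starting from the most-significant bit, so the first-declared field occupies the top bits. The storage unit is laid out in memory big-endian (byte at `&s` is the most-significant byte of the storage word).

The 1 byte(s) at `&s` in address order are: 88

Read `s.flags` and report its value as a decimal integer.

-4

[0]=0x88 (big-endian) → word 0x88
flags [5+:3] = (word>>5) & 0x7 = 4  ←
slot [4+:1] = (word>>4) & 0x1 = 0
rsvd [3+:1] = (word>>3) & 0x1 = 1
cnt [2+:1] = (word>>2) & 0x1 = 0
lvl [0+:2] = (word>>0) & 0x3 = 0
flags signed 3b, MSB=1: 4 - 8 = -4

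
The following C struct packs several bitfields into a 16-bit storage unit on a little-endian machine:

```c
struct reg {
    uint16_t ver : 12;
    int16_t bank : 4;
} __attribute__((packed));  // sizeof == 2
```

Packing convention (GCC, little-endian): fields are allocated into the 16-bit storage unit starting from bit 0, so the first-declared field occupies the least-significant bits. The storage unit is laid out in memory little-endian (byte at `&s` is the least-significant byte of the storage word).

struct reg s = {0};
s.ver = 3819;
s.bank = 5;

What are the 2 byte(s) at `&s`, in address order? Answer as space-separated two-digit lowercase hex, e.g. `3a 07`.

eb 5e

ver (12b) val=3819 bits=0xeeb at bit 0: 0x0eeb
bank (4b) val=5 bits=0x5 at bit 12: 0x5eeb
word = 0x5eeb → little-endian bytes:
  [0]=0xeb  [1]=0x5e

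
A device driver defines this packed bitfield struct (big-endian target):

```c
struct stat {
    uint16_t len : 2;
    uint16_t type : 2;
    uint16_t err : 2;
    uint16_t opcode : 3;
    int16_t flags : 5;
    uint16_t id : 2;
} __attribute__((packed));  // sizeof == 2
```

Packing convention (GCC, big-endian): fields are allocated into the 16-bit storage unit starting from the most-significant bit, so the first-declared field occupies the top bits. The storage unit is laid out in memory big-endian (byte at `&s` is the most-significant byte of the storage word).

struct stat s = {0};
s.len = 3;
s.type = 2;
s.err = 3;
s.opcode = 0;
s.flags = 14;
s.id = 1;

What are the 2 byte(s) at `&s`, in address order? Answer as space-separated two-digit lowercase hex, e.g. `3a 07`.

len:2 = 3 → 0x3 << 14 → word 0xc000
type:2 = 2 → 0x2 << 12 → word 0xe000
err:2 = 3 → 0x3 << 10 → word 0xec00
opcode:3 = 0 → 0x0 << 7 → word 0xec00
flags:5 = 14 → 0xe << 2 → word 0xec38
id:2 = 1 → 0x1 << 0 → word 0xec39
word = 0xec39 → big-endian bytes:
  [0]=0xec  [1]=0x39

ec 39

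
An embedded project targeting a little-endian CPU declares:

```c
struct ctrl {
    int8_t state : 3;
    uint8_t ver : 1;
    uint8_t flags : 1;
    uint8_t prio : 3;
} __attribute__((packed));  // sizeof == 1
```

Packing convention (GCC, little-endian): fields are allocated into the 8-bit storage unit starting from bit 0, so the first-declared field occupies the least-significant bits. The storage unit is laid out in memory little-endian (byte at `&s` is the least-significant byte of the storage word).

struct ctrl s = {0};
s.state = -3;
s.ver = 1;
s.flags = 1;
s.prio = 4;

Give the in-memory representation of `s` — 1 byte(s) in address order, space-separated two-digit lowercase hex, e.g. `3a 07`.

state (3b) val=-3 bits=0x5 at bit 0: 0x05
ver (1b) val=1 bits=0x1 at bit 3: 0x0d
flags (1b) val=1 bits=0x1 at bit 4: 0x1d
prio (3b) val=4 bits=0x4 at bit 5: 0x9d
word = 0x9d → little-endian bytes:
  [0]=0x9d

9d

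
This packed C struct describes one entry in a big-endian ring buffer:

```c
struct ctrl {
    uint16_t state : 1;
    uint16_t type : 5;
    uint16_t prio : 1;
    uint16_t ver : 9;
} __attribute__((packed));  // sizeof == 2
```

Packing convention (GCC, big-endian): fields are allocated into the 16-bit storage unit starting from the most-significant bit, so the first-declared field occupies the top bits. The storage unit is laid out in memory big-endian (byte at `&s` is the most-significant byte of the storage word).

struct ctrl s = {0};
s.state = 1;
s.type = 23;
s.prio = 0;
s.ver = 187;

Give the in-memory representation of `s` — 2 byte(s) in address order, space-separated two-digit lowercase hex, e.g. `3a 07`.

dc bb

state (1b) val=1 bits=0x1 at bit 15: 0x8000
type (5b) val=23 bits=0x17 at bit 10: 0xdc00
prio (1b) val=0 bits=0x0 at bit 9: 0xdc00
ver (9b) val=187 bits=0xbb at bit 0: 0xdcbb
word = 0xdcbb → big-endian bytes:
  [0]=0xdc  [1]=0xbb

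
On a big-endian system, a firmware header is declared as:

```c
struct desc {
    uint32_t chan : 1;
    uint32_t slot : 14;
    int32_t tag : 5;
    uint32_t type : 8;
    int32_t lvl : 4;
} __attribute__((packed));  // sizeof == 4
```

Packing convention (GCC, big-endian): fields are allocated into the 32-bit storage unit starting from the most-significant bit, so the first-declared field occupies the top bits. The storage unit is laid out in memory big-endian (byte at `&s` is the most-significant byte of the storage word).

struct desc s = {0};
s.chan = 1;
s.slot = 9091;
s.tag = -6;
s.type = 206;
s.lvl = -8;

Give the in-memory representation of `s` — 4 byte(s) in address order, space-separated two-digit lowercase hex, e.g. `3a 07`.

chan (1b) val=1 bits=0x1 at bit 31: 0x80000000
slot (14b) val=9091 bits=0x2383 at bit 17: 0xc7060000
tag (5b) val=-6 bits=0x1a at bit 12: 0xc707a000
type (8b) val=206 bits=0xce at bit 4: 0xc707ace0
lvl (4b) val=-8 bits=0x8 at bit 0: 0xc707ace8
word = 0xc707ace8 → big-endian bytes:
  [0]=0xc7  [1]=0x07  [2]=0xac  [3]=0xe8

c7 07 ac e8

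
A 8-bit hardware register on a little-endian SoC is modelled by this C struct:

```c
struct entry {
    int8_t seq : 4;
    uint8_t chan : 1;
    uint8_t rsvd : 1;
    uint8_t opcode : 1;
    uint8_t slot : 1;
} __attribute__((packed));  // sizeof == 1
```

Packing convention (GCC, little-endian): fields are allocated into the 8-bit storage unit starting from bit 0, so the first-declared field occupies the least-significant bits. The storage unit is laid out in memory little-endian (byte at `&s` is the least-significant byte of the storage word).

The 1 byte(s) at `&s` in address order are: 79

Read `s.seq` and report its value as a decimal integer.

-7

[0]=0x79 (little-endian) → word 0x79
seq [0+:4] = (word>>0) & 0xf = 9  ←
chan [4+:1] = (word>>4) & 0x1 = 1
rsvd [5+:1] = (word>>5) & 0x1 = 1
opcode [6+:1] = (word>>6) & 0x1 = 1
slot [7+:1] = (word>>7) & 0x1 = 0
seq signed 4b, MSB=1: 9 - 16 = -7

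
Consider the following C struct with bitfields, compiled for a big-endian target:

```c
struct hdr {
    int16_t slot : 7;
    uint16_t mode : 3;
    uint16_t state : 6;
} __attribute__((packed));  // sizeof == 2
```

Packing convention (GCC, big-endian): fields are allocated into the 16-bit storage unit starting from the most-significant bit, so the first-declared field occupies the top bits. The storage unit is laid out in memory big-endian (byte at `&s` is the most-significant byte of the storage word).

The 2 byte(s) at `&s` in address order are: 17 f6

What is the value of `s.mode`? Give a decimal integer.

[0]=0x17 [1]=0xf6 (big-endian) → word 0x17f6
slot [9+:7] = (word>>9) & 0x7f = 11
mode [6+:3] = (word>>6) & 0x7 = 7  ←
state [0+:6] = (word>>0) & 0x3f = 54

7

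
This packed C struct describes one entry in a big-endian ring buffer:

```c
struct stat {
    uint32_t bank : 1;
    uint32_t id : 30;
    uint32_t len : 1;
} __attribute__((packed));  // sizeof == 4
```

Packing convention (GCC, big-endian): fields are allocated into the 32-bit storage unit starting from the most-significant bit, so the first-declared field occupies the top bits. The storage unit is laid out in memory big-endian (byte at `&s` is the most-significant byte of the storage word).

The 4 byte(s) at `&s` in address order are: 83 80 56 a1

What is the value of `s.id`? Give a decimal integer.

[0]=0x83 [1]=0x80 [2]=0x56 [3]=0xa1 (big-endian) → word 0x838056a1
bank:1 @ bit 31 → (0x838056a1>>31)&0x1 = 0x1
id:30 @ bit 1 → (0x838056a1>>1)&0x3fffffff = 0x1c02b50  ←
len:1 @ bit 0 → (0x838056a1>>0)&0x1 = 0x1

29371216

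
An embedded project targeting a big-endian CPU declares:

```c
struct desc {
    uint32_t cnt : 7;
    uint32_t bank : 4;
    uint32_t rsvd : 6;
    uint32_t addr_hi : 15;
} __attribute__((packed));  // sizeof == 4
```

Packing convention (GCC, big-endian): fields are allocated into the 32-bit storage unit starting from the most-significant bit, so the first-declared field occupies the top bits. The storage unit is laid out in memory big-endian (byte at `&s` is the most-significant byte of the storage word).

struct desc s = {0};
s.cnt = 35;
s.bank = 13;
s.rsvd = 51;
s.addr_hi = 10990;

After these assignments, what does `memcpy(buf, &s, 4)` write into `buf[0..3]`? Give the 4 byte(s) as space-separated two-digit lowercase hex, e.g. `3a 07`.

47 b9 aa ee

cnt (7b) val=35 bits=0x23 at bit 25: 0x46000000
bank (4b) val=13 bits=0xd at bit 21: 0x47a00000
rsvd (6b) val=51 bits=0x33 at bit 15: 0x47b98000
addr_hi (15b) val=10990 bits=0x2aee at bit 0: 0x47b9aaee
word = 0x47b9aaee → big-endian bytes:
  [0]=0x47  [1]=0xb9  [2]=0xaa  [3]=0xee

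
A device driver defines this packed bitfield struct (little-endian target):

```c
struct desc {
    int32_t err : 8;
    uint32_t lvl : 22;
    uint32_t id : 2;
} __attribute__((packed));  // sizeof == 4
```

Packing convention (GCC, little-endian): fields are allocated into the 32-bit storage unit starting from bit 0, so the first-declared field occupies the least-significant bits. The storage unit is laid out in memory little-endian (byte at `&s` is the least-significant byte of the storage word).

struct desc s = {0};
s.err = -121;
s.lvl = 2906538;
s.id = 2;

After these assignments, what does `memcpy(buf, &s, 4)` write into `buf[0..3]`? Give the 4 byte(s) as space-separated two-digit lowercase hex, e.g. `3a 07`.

err:8 = -121 → 0x87 << 0 → word 0x00000087
lvl:22 = 2906538 → 0x2c59aa << 8 → word 0x2c59aa87
id:2 = 2 → 0x2 << 30 → word 0xac59aa87
word = 0xac59aa87 → little-endian bytes:
  [0]=0x87  [1]=0xaa  [2]=0x59  [3]=0xac

87 aa 59 ac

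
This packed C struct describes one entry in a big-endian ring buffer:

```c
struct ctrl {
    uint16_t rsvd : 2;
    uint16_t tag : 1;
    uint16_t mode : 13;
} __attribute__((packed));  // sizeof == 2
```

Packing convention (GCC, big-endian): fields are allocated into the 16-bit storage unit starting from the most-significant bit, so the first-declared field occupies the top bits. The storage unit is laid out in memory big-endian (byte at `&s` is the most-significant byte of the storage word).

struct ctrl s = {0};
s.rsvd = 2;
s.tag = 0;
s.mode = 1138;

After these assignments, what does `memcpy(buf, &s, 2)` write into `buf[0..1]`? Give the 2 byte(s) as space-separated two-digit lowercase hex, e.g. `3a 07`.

rsvd:2 = 2 → 0x2 << 14 → word 0x8000
tag:1 = 0 → 0x0 << 13 → word 0x8000
mode:13 = 1138 → 0x472 << 0 → word 0x8472
word = 0x8472 → big-endian bytes:
  [0]=0x84  [1]=0x72

84 72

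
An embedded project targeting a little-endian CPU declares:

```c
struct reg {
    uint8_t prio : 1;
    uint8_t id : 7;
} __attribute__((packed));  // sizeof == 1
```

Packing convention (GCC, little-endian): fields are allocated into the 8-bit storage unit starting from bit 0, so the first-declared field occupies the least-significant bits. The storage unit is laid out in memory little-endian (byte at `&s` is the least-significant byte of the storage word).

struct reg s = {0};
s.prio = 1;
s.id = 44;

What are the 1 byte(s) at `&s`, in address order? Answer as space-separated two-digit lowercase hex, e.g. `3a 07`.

prio:1 = 1 → 0x1 << 0 → word 0x01
id:7 = 44 → 0x2c << 1 → word 0x59
word = 0x59 → little-endian bytes:
  [0]=0x59

59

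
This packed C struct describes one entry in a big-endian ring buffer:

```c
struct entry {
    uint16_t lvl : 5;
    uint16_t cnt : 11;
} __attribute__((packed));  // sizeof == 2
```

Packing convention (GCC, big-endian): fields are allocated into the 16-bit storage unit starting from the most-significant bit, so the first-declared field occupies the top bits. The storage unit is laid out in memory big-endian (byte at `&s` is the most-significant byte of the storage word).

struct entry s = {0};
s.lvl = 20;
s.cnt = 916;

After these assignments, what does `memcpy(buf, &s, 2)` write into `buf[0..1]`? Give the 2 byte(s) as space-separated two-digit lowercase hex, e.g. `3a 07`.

a3 94

[11+:5] lvl=20 & 0x1f = 0x14; word=0xa000
[0+:11] cnt=916 & 0x7ff = 0x394; word=0xa394
word = 0xa394 → big-endian bytes:
  [0]=0xa3  [1]=0x94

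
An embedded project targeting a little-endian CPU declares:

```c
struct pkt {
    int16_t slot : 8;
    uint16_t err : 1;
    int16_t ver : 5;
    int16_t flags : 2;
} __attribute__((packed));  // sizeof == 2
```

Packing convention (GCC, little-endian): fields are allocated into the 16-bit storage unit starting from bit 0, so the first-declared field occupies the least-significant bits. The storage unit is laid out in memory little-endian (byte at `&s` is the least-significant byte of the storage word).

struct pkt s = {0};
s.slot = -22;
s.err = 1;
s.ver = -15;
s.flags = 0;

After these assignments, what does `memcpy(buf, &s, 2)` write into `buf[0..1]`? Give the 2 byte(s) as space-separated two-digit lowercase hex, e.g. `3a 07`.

ea 23

slot:8 = -22 → 0xea << 0 → word 0x00ea
err:1 = 1 → 0x1 << 8 → word 0x01ea
ver:5 = -15 → 0x11 << 9 → word 0x23ea
flags:2 = 0 → 0x0 << 14 → word 0x23ea
word = 0x23ea → little-endian bytes:
  [0]=0xea  [1]=0x23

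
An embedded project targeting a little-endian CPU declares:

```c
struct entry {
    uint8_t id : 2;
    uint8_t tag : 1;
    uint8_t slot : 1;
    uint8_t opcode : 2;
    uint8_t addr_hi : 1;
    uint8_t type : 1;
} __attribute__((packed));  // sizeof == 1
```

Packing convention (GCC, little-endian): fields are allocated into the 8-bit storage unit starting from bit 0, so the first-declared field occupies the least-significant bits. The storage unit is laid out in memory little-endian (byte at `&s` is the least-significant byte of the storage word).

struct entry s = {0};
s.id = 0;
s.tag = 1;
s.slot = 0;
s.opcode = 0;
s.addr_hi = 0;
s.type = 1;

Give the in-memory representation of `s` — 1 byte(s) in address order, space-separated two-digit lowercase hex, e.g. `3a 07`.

84

[0+:2] id=0 & 0x3 = 0x0; word=0x00
[2+:1] tag=1 & 0x1 = 0x1; word=0x04
[3+:1] slot=0 & 0x1 = 0x0; word=0x04
[4+:2] opcode=0 & 0x3 = 0x0; word=0x04
[6+:1] addr_hi=0 & 0x1 = 0x0; word=0x04
[7+:1] type=1 & 0x1 = 0x1; word=0x84
word = 0x84 → little-endian bytes:
  [0]=0x84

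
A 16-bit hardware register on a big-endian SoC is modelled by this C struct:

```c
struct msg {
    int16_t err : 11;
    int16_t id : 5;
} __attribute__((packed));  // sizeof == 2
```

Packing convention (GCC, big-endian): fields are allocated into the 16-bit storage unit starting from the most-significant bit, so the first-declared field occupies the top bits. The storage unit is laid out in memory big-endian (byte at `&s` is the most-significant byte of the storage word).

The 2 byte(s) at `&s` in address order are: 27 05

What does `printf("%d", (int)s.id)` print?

[0]=0x27 [1]=0x05 (big-endian) → word 0x2705
err:11 @ bit 5 → (0x2705>>5)&0x7ff = 0x138
id:5 @ bit 0 → (0x2705>>0)&0x1f = 0x5  ←
id signed 5b, MSB=0: value = 5

5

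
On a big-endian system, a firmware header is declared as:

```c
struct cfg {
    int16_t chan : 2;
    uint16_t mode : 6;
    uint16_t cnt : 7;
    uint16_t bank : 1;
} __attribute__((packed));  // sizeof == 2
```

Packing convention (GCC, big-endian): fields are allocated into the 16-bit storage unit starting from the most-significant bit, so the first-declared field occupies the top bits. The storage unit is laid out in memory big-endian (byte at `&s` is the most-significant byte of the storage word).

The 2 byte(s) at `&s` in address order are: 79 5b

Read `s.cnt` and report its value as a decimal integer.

45

[0]=0x79 [1]=0x5b (big-endian) → word 0x795b
chan:2 @ bit 14 → (0x795b>>14)&0x3 = 0x1
mode:6 @ bit 8 → (0x795b>>8)&0x3f = 0x39
cnt:7 @ bit 1 → (0x795b>>1)&0x7f = 0x2d  ←
bank:1 @ bit 0 → (0x795b>>0)&0x1 = 0x1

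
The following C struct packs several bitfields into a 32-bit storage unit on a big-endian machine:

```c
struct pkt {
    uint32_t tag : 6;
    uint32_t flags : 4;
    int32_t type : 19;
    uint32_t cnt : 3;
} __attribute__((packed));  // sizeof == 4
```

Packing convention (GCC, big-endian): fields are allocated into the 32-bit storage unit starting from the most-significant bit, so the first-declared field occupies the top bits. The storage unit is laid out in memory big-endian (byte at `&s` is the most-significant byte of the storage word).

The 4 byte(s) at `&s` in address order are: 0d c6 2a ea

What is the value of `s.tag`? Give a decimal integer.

[0]=0x0d [1]=0xc6 [2]=0x2a [3]=0xea (big-endian) → word 0x0dc62aea
tag [26+:6] = (word>>26) & 0x3f = 3  ←
flags [22+:4] = (word>>22) & 0xf = 7
type [3+:19] = (word>>3) & 0x7ffff = 50525
cnt [0+:3] = (word>>0) & 0x7 = 2

3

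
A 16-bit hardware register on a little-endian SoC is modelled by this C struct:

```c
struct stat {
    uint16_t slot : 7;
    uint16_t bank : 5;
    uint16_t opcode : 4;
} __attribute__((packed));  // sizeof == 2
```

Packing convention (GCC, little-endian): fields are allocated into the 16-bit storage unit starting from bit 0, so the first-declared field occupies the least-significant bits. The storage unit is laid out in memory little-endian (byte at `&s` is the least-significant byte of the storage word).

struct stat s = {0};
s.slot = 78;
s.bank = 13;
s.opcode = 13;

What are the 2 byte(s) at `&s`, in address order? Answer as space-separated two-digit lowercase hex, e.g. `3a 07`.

ce d6

slot (7b) val=78 bits=0x4e at bit 0: 0x004e
bank (5b) val=13 bits=0xd at bit 7: 0x06ce
opcode (4b) val=13 bits=0xd at bit 12: 0xd6ce
word = 0xd6ce → little-endian bytes:
  [0]=0xce  [1]=0xd6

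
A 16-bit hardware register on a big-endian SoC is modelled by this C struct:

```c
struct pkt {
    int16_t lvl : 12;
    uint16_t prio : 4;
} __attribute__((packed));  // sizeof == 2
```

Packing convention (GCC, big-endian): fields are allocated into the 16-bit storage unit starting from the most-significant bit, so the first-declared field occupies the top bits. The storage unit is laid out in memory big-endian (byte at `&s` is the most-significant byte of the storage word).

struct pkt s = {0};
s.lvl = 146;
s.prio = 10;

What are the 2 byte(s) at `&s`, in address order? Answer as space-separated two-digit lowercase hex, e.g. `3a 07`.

09 2a

lvl:12 = 146 → 0x92 << 4 → word 0x0920
prio:4 = 10 → 0xa << 0 → word 0x092a
word = 0x092a → big-endian bytes:
  [0]=0x09  [1]=0x2a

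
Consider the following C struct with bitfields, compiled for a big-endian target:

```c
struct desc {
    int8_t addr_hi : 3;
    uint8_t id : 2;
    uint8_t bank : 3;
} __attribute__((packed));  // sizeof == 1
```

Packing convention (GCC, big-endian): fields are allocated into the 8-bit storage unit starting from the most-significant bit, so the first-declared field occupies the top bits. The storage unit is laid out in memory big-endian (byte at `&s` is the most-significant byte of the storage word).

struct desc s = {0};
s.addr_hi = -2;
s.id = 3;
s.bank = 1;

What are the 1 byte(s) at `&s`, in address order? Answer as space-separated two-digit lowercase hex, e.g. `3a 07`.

d9

addr_hi (3b) val=-2 bits=0x6 at bit 5: 0xc0
id (2b) val=3 bits=0x3 at bit 3: 0xd8
bank (3b) val=1 bits=0x1 at bit 0: 0xd9
word = 0xd9 → big-endian bytes:
  [0]=0xd9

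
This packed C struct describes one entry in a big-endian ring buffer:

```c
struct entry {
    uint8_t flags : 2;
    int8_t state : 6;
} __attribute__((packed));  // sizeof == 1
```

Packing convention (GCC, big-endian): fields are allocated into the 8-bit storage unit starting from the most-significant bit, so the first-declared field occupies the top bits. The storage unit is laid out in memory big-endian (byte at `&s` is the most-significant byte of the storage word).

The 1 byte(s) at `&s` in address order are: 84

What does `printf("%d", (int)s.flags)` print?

[0]=0x84 (big-endian) → word 0x84
flags [6+:2] = (word>>6) & 0x3 = 2  ←
state [0+:6] = (word>>0) & 0x3f = 4

2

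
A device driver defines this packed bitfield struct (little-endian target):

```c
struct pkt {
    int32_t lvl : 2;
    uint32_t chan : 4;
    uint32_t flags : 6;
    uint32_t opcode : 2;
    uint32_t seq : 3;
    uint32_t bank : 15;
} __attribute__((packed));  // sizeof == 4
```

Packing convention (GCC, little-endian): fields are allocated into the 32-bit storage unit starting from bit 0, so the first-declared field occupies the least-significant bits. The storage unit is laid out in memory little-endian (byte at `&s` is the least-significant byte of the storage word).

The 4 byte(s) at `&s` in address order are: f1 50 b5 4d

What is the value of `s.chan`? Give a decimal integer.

12

[0]=0xf1 [1]=0x50 [2]=0xb5 [3]=0x4d (little-endian) → word 0x4db550f1
lvl:2 @ bit 0 → (0x4db550f1>>0)&0x3 = 0x1
chan:4 @ bit 2 → (0x4db550f1>>2)&0xf = 0xc  ←
flags:6 @ bit 6 → (0x4db550f1>>6)&0x3f = 0x3
opcode:2 @ bit 12 → (0x4db550f1>>12)&0x3 = 0x1
seq:3 @ bit 14 → (0x4db550f1>>14)&0x7 = 0x5
bank:15 @ bit 17 → (0x4db550f1>>17)&0x7fff = 0x26da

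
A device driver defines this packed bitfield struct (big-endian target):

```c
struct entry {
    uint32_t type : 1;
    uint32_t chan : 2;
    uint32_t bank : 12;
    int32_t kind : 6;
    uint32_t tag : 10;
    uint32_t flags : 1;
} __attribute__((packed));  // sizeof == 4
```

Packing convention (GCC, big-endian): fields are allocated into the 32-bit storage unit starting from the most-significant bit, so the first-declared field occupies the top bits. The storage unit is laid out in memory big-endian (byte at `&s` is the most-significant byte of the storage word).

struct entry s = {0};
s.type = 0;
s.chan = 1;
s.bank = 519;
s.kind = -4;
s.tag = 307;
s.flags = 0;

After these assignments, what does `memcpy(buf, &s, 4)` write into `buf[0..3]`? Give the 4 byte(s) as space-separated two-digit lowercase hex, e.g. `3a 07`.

[31+:1] type=0 & 0x1 = 0x0; word=0x00000000
[29+:2] chan=1 & 0x3 = 0x1; word=0x20000000
[17+:12] bank=519 & 0xfff = 0x207; word=0x240e0000
[11+:6] kind=-4 & 0x3f = 0x3c; word=0x240fe000
[1+:10] tag=307 & 0x3ff = 0x133; word=0x240fe266
[0+:1] flags=0 & 0x1 = 0x0; word=0x240fe266
word = 0x240fe266 → big-endian bytes:
  [0]=0x24  [1]=0x0f  [2]=0xe2  [3]=0x66

24 0f e2 66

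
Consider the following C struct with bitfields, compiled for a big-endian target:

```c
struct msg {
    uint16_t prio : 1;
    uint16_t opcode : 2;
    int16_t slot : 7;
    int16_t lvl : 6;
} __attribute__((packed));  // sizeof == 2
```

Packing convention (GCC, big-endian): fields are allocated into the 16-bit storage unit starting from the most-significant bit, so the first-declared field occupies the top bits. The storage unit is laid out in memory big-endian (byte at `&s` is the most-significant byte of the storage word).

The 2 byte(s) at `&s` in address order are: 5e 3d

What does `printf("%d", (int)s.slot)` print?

[0]=0x5e [1]=0x3d (big-endian) → word 0x5e3d
prio:1 @ bit 15 → (0x5e3d>>15)&0x1 = 0x0
opcode:2 @ bit 13 → (0x5e3d>>13)&0x3 = 0x2
slot:7 @ bit 6 → (0x5e3d>>6)&0x7f = 0x78  ←
lvl:6 @ bit 0 → (0x5e3d>>0)&0x3f = 0x3d
slot signed 7b, MSB=1: 120 - 128 = -8

-8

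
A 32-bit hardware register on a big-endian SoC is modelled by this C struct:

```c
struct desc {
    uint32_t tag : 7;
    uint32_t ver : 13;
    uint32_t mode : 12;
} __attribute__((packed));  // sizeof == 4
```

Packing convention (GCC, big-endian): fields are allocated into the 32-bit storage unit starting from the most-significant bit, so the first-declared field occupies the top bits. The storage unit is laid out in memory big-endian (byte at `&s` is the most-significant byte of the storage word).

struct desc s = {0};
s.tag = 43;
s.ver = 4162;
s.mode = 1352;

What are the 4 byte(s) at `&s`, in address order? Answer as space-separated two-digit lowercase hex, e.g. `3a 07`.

tag (7b) val=43 bits=0x2b at bit 25: 0x56000000
ver (13b) val=4162 bits=0x1042 at bit 12: 0x57042000
mode (12b) val=1352 bits=0x548 at bit 0: 0x57042548
word = 0x57042548 → big-endian bytes:
  [0]=0x57  [1]=0x04  [2]=0x25  [3]=0x48

57 04 25 48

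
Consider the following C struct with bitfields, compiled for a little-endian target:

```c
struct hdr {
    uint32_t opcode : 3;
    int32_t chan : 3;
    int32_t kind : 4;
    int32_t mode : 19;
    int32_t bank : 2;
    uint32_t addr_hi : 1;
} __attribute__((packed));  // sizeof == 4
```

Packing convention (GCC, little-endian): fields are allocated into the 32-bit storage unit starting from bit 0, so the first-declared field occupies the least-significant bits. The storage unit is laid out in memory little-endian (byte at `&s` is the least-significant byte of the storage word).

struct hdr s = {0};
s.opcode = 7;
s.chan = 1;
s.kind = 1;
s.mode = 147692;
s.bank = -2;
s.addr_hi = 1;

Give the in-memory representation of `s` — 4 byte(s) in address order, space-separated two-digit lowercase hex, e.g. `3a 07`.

4f b0 03 c9

[0+:3] opcode=7 & 0x7 = 0x7; word=0x00000007
[3+:3] chan=1 & 0x7 = 0x1; word=0x0000000f
[6+:4] kind=1 & 0xf = 0x1; word=0x0000004f
[10+:19] mode=147692 & 0x7ffff = 0x240ec; word=0x0903b04f
[29+:2] bank=-2 & 0x3 = 0x2; word=0x4903b04f
[31+:1] addr_hi=1 & 0x1 = 0x1; word=0xc903b04f
word = 0xc903b04f → little-endian bytes:
  [0]=0x4f  [1]=0xb0  [2]=0x03  [3]=0xc9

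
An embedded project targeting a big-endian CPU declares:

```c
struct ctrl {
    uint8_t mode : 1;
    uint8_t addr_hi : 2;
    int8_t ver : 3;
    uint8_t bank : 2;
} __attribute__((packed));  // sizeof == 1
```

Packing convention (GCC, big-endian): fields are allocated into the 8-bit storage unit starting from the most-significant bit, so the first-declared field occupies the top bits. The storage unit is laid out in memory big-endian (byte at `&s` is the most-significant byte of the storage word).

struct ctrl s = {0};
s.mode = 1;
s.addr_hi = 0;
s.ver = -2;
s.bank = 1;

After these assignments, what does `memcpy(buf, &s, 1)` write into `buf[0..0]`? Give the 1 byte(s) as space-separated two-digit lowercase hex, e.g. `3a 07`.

99

[7+:1] mode=1 & 0x1 = 0x1; word=0x80
[5+:2] addr_hi=0 & 0x3 = 0x0; word=0x80
[2+:3] ver=-2 & 0x7 = 0x6; word=0x98
[0+:2] bank=1 & 0x3 = 0x1; word=0x99
word = 0x99 → big-endian bytes:
  [0]=0x99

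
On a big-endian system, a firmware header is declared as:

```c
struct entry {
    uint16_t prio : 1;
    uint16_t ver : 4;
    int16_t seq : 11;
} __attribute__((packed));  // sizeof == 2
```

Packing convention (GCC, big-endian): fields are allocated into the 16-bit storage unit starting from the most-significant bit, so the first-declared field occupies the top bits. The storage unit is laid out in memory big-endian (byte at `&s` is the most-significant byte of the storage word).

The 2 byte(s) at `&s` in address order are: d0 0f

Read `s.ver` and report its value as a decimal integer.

[0]=0xd0 [1]=0x0f (big-endian) → word 0xd00f
prio:1 @ bit 15 → (0xd00f>>15)&0x1 = 0x1
ver:4 @ bit 11 → (0xd00f>>11)&0xf = 0xa  ←
seq:11 @ bit 0 → (0xd00f>>0)&0x7ff = 0xf

10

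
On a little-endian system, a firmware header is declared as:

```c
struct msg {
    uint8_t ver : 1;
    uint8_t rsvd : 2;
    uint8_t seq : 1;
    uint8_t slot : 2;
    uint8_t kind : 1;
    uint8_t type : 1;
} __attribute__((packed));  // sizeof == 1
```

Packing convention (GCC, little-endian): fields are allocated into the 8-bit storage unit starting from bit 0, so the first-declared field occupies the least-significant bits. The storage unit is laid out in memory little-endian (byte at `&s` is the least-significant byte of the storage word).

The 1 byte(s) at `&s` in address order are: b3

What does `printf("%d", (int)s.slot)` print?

3

[0]=0xb3 (little-endian) → word 0xb3
ver:1 @ bit 0 → (0xb3>>0)&0x1 = 0x1
rsvd:2 @ bit 1 → (0xb3>>1)&0x3 = 0x1
seq:1 @ bit 3 → (0xb3>>3)&0x1 = 0x0
slot:2 @ bit 4 → (0xb3>>4)&0x3 = 0x3  ←
kind:1 @ bit 6 → (0xb3>>6)&0x1 = 0x0
type:1 @ bit 7 → (0xb3>>7)&0x1 = 0x1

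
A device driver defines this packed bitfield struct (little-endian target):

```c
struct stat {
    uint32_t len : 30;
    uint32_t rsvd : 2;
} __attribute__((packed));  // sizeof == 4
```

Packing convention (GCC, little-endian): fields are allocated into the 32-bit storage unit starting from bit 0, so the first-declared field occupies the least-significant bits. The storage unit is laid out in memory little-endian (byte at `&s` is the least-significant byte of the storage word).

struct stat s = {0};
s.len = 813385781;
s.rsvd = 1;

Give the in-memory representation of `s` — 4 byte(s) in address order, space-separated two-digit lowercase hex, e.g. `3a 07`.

35 48 7b 70

[0+:30] len=813385781 & 0x3fffffff = 0x307b4835; word=0x307b4835
[30+:2] rsvd=1 & 0x3 = 0x1; word=0x707b4835
word = 0x707b4835 → little-endian bytes:
  [0]=0x35  [1]=0x48  [2]=0x7b  [3]=0x70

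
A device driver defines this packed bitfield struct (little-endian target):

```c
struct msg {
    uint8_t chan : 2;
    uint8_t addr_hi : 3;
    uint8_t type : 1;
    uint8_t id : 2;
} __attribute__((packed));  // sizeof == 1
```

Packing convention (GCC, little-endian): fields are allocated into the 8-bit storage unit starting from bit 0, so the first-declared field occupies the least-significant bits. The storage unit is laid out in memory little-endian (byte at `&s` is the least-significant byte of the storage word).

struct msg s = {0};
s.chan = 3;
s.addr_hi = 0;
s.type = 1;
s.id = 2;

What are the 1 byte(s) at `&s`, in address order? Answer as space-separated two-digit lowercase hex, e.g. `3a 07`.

a3

chan (2b) val=3 bits=0x3 at bit 0: 0x03
addr_hi (3b) val=0 bits=0x0 at bit 2: 0x03
type (1b) val=1 bits=0x1 at bit 5: 0x23
id (2b) val=2 bits=0x2 at bit 6: 0xa3
word = 0xa3 → little-endian bytes:
  [0]=0xa3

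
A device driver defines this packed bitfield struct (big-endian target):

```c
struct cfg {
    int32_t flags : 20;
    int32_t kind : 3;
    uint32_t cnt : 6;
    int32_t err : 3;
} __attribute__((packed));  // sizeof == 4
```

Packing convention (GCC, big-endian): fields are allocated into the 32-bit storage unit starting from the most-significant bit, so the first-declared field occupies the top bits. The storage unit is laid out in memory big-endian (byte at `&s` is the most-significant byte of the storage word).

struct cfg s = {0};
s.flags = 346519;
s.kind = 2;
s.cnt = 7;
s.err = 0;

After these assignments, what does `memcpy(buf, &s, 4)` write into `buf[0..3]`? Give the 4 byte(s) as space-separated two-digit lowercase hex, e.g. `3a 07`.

54 99 74 38

flags (20b) val=346519 bits=0x54997 at bit 12: 0x54997000
kind (3b) val=2 bits=0x2 at bit 9: 0x54997400
cnt (6b) val=7 bits=0x7 at bit 3: 0x54997438
err (3b) val=0 bits=0x0 at bit 0: 0x54997438
word = 0x54997438 → big-endian bytes:
  [0]=0x54  [1]=0x99  [2]=0x74  [3]=0x38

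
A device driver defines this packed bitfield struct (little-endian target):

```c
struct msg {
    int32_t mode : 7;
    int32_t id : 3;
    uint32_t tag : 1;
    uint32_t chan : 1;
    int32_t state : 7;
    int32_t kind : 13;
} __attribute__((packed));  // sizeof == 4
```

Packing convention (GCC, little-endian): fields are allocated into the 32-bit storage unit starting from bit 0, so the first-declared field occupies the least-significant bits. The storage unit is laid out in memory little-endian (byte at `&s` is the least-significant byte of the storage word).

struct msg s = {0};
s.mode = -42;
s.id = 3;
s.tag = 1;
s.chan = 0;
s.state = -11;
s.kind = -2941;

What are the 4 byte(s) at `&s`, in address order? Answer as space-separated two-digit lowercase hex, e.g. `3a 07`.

d6 55 1f a4

mode:7 = -42 → 0x56 << 0 → word 0x00000056
id:3 = 3 → 0x3 << 7 → word 0x000001d6
tag:1 = 1 → 0x1 << 10 → word 0x000005d6
chan:1 = 0 → 0x0 << 11 → word 0x000005d6
state:7 = -11 → 0x75 << 12 → word 0x000755d6
kind:13 = -2941 → 0x1483 << 19 → word 0xa41f55d6
word = 0xa41f55d6 → little-endian bytes:
  [0]=0xd6  [1]=0x55  [2]=0x1f  [3]=0xa4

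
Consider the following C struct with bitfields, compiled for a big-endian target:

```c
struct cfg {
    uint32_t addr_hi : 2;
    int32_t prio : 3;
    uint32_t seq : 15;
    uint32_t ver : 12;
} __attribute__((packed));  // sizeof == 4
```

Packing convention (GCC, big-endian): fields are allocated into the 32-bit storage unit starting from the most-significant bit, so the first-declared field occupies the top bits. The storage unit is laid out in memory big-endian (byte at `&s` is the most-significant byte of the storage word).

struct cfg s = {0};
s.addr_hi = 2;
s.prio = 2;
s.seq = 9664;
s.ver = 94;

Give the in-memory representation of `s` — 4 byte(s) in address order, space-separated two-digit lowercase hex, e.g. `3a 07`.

[30+:2] addr_hi=2 & 0x3 = 0x2; word=0x80000000
[27+:3] prio=2 & 0x7 = 0x2; word=0x90000000
[12+:15] seq=9664 & 0x7fff = 0x25c0; word=0x925c0000
[0+:12] ver=94 & 0xfff = 0x5e; word=0x925c005e
word = 0x925c005e → big-endian bytes:
  [0]=0x92  [1]=0x5c  [2]=0x00  [3]=0x5e

92 5c 00 5e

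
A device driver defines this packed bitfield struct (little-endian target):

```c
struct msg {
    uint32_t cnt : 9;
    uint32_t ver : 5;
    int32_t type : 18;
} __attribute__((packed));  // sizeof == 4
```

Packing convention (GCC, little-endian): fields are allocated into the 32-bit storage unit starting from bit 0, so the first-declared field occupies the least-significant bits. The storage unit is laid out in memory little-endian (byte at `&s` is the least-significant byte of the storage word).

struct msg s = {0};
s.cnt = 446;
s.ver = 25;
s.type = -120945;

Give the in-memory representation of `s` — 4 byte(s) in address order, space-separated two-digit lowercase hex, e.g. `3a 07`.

be f3 e3 89

[0+:9] cnt=446 & 0x1ff = 0x1be; word=0x000001be
[9+:5] ver=25 & 0x1f = 0x19; word=0x000033be
[14+:18] type=-120945 & 0x3ffff = 0x2278f; word=0x89e3f3be
word = 0x89e3f3be → little-endian bytes:
  [0]=0xbe  [1]=0xf3  [2]=0xe3  [3]=0x89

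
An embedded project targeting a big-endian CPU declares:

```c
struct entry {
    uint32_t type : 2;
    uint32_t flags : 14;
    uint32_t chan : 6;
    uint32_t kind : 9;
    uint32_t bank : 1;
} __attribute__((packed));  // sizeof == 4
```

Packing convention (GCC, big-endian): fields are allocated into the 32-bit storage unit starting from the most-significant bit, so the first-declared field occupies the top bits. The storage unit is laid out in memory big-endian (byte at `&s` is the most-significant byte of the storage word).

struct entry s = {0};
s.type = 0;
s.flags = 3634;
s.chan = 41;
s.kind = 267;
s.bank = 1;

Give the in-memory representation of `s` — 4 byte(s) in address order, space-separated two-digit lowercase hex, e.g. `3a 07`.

type:2 = 0 → 0x0 << 30 → word 0x00000000
flags:14 = 3634 → 0xe32 << 16 → word 0x0e320000
chan:6 = 41 → 0x29 << 10 → word 0x0e32a400
kind:9 = 267 → 0x10b << 1 → word 0x0e32a616
bank:1 = 1 → 0x1 << 0 → word 0x0e32a617
word = 0x0e32a617 → big-endian bytes:
  [0]=0x0e  [1]=0x32  [2]=0xa6  [3]=0x17

0e 32 a6 17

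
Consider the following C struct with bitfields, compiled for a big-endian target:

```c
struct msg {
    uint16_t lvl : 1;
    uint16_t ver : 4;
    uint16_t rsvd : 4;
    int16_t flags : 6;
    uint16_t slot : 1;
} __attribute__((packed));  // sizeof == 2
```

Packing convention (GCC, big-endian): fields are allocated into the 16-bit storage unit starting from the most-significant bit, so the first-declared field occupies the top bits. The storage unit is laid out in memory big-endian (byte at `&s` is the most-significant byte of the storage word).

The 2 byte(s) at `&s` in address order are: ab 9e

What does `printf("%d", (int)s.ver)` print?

[0]=0xab [1]=0x9e (big-endian) → word 0xab9e
lvl:1 @ bit 15 → (0xab9e>>15)&0x1 = 0x1
ver:4 @ bit 11 → (0xab9e>>11)&0xf = 0x5  ←
rsvd:4 @ bit 7 → (0xab9e>>7)&0xf = 0x7
flags:6 @ bit 1 → (0xab9e>>1)&0x3f = 0xf
slot:1 @ bit 0 → (0xab9e>>0)&0x1 = 0x0

5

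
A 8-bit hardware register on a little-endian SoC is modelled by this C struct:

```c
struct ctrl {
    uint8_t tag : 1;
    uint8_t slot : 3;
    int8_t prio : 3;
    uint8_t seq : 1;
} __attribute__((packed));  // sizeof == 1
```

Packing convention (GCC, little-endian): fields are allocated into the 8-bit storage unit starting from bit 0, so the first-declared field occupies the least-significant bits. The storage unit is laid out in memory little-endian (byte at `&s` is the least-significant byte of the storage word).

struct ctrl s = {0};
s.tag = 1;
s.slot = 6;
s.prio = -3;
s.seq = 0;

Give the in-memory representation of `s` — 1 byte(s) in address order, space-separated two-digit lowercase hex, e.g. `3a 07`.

5d

tag:1 = 1 → 0x1 << 0 → word 0x01
slot:3 = 6 → 0x6 << 1 → word 0x0d
prio:3 = -3 → 0x5 << 4 → word 0x5d
seq:1 = 0 → 0x0 << 7 → word 0x5d
word = 0x5d → little-endian bytes:
  [0]=0x5d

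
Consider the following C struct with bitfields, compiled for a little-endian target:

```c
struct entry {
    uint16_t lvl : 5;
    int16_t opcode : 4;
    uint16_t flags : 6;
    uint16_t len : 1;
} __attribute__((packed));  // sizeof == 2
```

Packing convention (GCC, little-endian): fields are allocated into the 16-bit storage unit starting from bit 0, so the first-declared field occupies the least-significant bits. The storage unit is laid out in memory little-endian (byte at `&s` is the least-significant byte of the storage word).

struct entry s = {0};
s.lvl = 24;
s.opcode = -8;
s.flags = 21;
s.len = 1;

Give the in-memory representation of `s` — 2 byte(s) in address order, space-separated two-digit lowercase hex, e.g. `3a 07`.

[0+:5] lvl=24 & 0x1f = 0x18; word=0x0018
[5+:4] opcode=-8 & 0xf = 0x8; word=0x0118
[9+:6] flags=21 & 0x3f = 0x15; word=0x2b18
[15+:1] len=1 & 0x1 = 0x1; word=0xab18
word = 0xab18 → little-endian bytes:
  [0]=0x18  [1]=0xab

18 ab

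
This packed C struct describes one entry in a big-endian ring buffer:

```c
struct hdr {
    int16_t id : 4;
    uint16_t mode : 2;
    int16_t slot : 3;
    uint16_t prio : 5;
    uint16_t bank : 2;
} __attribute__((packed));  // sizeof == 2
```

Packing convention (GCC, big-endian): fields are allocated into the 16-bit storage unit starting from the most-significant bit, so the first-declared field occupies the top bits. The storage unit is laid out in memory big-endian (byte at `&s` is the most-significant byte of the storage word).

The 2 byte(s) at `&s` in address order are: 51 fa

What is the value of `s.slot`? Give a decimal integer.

3

[0]=0x51 [1]=0xfa (big-endian) → word 0x51fa
id:4 @ bit 12 → (0x51fa>>12)&0xf = 0x5
mode:2 @ bit 10 → (0x51fa>>10)&0x3 = 0x0
slot:3 @ bit 7 → (0x51fa>>7)&0x7 = 0x3  ←
prio:5 @ bit 2 → (0x51fa>>2)&0x1f = 0x1e
bank:2 @ bit 0 → (0x51fa>>0)&0x3 = 0x2
slot signed 3b, MSB=0: value = 3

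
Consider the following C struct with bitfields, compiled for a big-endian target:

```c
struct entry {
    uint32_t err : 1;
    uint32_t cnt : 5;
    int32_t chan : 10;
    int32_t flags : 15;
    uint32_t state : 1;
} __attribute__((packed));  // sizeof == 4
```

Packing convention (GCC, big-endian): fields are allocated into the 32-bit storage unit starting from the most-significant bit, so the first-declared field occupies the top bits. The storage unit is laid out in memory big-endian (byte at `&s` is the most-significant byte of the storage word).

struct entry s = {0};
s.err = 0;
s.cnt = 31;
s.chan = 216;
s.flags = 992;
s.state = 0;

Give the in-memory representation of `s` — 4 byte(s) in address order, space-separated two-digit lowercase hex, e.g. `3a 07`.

7c d8 07 c0

err (1b) val=0 bits=0x0 at bit 31: 0x00000000
cnt (5b) val=31 bits=0x1f at bit 26: 0x7c000000
chan (10b) val=216 bits=0xd8 at bit 16: 0x7cd80000
flags (15b) val=992 bits=0x3e0 at bit 1: 0x7cd807c0
state (1b) val=0 bits=0x0 at bit 0: 0x7cd807c0
word = 0x7cd807c0 → big-endian bytes:
  [0]=0x7c  [1]=0xd8  [2]=0x07  [3]=0xc0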